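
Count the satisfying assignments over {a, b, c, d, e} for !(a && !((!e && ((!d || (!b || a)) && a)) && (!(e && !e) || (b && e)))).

Initial set: {!(a && !((!e && ((!d || (!b || a)) && a)) && (!(e && !e) || (b && e))))}.
!(a && !((!e && ((!d || (!b || a)) && a)) && (!(e && !e) || (b && e)))): β-rule — branch into !a  //  !!((!e && ((!d || (!b || a)) && a)) && (!(e && !e) || (b && e))).
  branch 1 (add !a):
    ○ open, literals {a=F}.
  branch 2 (add !!((!e && ((!d || (!b || a)) && a)) && (!(e && !e) || (b && e)))):
    !!((!e && ((!d || (!b || a)) && a)) && (!(e && !e) || (b && e))): α-rule — add (!e && ((!d || (!b || a)) && a)), (!(e && !e) || (b && e)).
    (!e && ((!d || (!b || a)) && a)): α-rule — add !e, ((!d || (!b || a)) && a).
    ((!d || (!b || a)) && a): α-rule — add (!d || (!b || a)), a.
    (!(e && !e) || (b && e)): β-rule — branch into !(e && !e)  //  (b && e).
      branch 2.1 (add !(e && !e)):
        (!d || (!b || a)): β-rule — branch into !d  //  (!b || a).
          branch 2.1.1 (add !d):
            !(e && !e): β-rule — branch into !e  //  !!e.
              branch 2.1.1.1 (add !e):
                ○ open, literals {a=T, d=F, e=F}.
              branch 2.1.1.2 (add !!e):
                × closes — contains both e and !e.
          branch 2.1.2 (add (!b || a)):
            !(e && !e): β-rule — branch into !e  //  !!e.
              branch 2.1.2.1 (add !e):
                (!b || a): β-rule — branch into !b  //  a.
                  branch 2.1.2.1.1 (add !b):
                    ○ open, literals {a=T, b=F, e=F}.
                  branch 2.1.2.1.2 (add a):
                    ○ open, literals {a=T, e=F}.
              branch 2.1.2.2 (add !!e):
                × closes — contains both e and !e.
      branch 2.2 (add (b && e)):
        (b && e): α-rule — add b, e.
        × closes — contains both e and !e.
3 branches closed, 4 open.
Each open branch fixes some atoms; the unmentioned ones are free. Counting distinct full assignments: branch {a=F} (b, c, d, e) contributes 16 new; branch {a=T, d=F, e=F} (b, c) contributes 4 new; branch {a=T, b=F, e=F} (c, d) contributes 2 new; branch {a=T, e=F} (b, c, d) contributes 2 new. Total: 24.

24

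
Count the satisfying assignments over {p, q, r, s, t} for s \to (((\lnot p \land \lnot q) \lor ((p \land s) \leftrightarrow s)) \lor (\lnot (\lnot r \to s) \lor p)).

28

Initial set: {(s \to (((\lnot p \land \lnot q) \lor ((p \land s) \leftrightarrow s)) \lor (\lnot (\lnot r \to s) \lor p)))}.
(s \to (((\lnot p \land \lnot q) \lor ((p \land s) \leftrightarrow s)) \lor (\lnot (\lnot r \to s) \lor p))): β-rule — branch into \lnot s  //  (((\lnot p \land \lnot q) \lor ((p \land s) \leftrightarrow s)) \lor (\lnot (\lnot r \to s) \lor p)).
  branch 1 (add \lnot s):
    ○ open, literals {s=false}.
  branch 2 (add (((\lnot p \land \lnot q) \lor ((p \land s) \leftrightarrow s)) \lor (\lnot (\lnot r \to s) \lor p))):
    (((\lnot p \land \lnot q) \lor ((p \land s) \leftrightarrow s)) \lor (\lnot (\lnot r \to s) \lor p)): β-rule — branch into ((\lnot p \land \lnot q) \lor ((p \land s) \leftrightarrow s))  //  (\lnot (\lnot r \to s) \lor p).
      branch 2.1 (add ((\lnot p \land \lnot q) \lor ((p \land s) \leftrightarrow s))):
        ((\lnot p \land \lnot q) \lor ((p \land s) \leftrightarrow s)): β-rule — branch into (\lnot p \land \lnot q)  //  ((p \land s) \leftrightarrow s).
          branch 2.1.1 (add (\lnot p \land \lnot q)):
            (\lnot p \land \lnot q): α-rule — add \lnot p, \lnot q.
            ○ open, literals {p=false, q=false}.
          branch 2.1.2 (add ((p \land s) \leftrightarrow s)):
            ((p \land s) \leftrightarrow s): β-rule — branch into (p \land s), s  //  \lnot (p \land s), \lnot s.
              branch 2.1.2.1 (add (p \land s), s):
                (p \land s): α-rule — add p, s.
                ○ open, literals {p=true, s=true}.
              branch 2.1.2.2 (add \lnot (p \land s), \lnot s):
                \lnot (p \land s): β-rule — branch into \lnot p  //  \lnot s.
                  branch 2.1.2.2.1 (add \lnot p):
                    ○ open, literals {p=false, s=false}.
                  branch 2.1.2.2.2 (add \lnot s):
                    ○ open, literals {s=false}.
      branch 2.2 (add (\lnot (\lnot r \to s) \lor p)):
        (\lnot (\lnot r \to s) \lor p): β-rule — branch into \lnot (\lnot r \to s)  //  p.
          branch 2.2.1 (add \lnot (\lnot r \to s)):
            \lnot (\lnot r \to s): α-rule — add \lnot r, \lnot s.
            ○ open, literals {r=false, s=false}.
          branch 2.2.2 (add p):
            ○ open, literals {p=true}.
0 branches closed, 7 open.
Each open branch fixes some atoms; the unmentioned ones are free. Counting distinct full assignments: branch {s=false} (p, q, r, t) contributes 16 new; branch {p=false, q=false} (r, s, t) contributes 4 new; branch {p=true, s=true} (q, r, t) contributes 8 new; branch {p=false, s=false} (q, r, t) contributes 0 new; branch {s=false} (p, q, r, t) contributes 0 new; branch {r=false, s=false} (p, q, t) contributes 0 new; branch {p=true} (q, r, s, t) contributes 0 new. Total: 28.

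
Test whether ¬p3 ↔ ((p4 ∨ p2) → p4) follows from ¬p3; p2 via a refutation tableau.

Initial set: {T ¬p3; T p2; F (¬p3 ↔ ((p4 ∨ p2) → p4))}.
F (¬p3 ↔ ((p4 ∨ p2) → p4)): β-rule — branch into T ¬p3, F ((p4 ∨ p2) → p4)  //  F ¬p3, T ((p4 ∨ p2) → p4).
  branch 1 (add T ¬p3, F ((p4 ∨ p2) → p4)):
    F ((p4 ∨ p2) → p4): α-rule — add T (p4 ∨ p2), F p4.
    T (p4 ∨ p2): β-rule — branch into T p4  //  T p2.
      branch 1.1 (add T p4):
        × closes — contains both p4 and ¬p4.
      branch 1.2 (add T p2):
        ○ open, literals {p2=T, p3=F, p4=F}.
  branch 2 (add F ¬p3, T ((p4 ∨ p2) → p4)):
    × closes — contains both p3 and ¬p3.
2 branches closed, 1 open.
An open branch gives a countermodel: p2=T, p3=F, p4=F (unmentioned atoms arbitrary); the premises hold there but the conclusion fails.

No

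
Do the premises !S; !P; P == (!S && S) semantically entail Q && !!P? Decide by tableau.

Initial set: {!S; !P; (P == (!S && S)); !(Q && !!P)}.
(P == (!S && S)): β-rule — branch into P, (!S && S)  //  !P, !(!S && S).
  branch 1 (add P, (!S && S)):
    × closes — contains both P and !P.
  branch 2 (add !P, !(!S && S)):
    !(Q && !!P): β-rule — branch into !Q  //  !!!P.
      branch 2.1 (add !Q):
        !(!S && S): β-rule — branch into !!S  //  !S.
          branch 2.1.1 (add !!S):
            × closes — contains both S and !S.
          branch 2.1.2 (add !S):
            ○ open, literals {P=false, Q=false, S=false}.
      branch 2.2 (add !!!P):
        !!!P: drop double negation, giving !P.
        !(!S && S): β-rule — branch into !!S  //  !S.
          branch 2.2.1 (add !!S):
            × closes — contains both S and !S.
          branch 2.2.2 (add !S):
            ○ open, literals {P=false, S=false}.
3 branches closed, 2 open.
An open branch gives a countermodel: P=false, Q=false, S=false (unmentioned atoms arbitrary); the premises hold there but the conclusion fails.

No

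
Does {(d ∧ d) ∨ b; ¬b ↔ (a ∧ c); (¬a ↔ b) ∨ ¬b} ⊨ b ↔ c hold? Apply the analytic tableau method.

No

Initial set: {((d ∧ d) ∨ b); (¬b ↔ (a ∧ c)); ((¬a ↔ b) ∨ ¬b); ¬(b ↔ c)}.
((d ∧ d) ∨ b): β-rule — branch into (d ∧ d)  //  b.
  branch 1 (add (d ∧ d)):
    (d ∧ d): α-rule — add d, d.
    (¬b ↔ (a ∧ c)): β-rule — branch into ¬b, (a ∧ c)  //  ¬¬b, ¬(a ∧ c).
      branch 1.1 (add ¬b, (a ∧ c)):
        (a ∧ c): α-rule — add a, c.
        ((¬a ↔ b) ∨ ¬b): β-rule — branch into (¬a ↔ b)  //  ¬b.
          branch 1.1.1 (add (¬a ↔ b)):
            ¬(b ↔ c): β-rule — branch into b, ¬c  //  ¬b, c.
              branch 1.1.1.1 (add b, ¬c):
                × closes — contains both b and ¬b.
              branch 1.1.1.2 (add ¬b, c):
                (¬a ↔ b): β-rule — branch into ¬a, b  //  ¬¬a, ¬b.
                  branch 1.1.1.2.1 (add ¬a, b):
                    × closes — contains both a and ¬a.
                  branch 1.1.1.2.2 (add ¬¬a, ¬b):
                    ○ open, literals {a=T, b=F, c=T, d=T}.
          branch 1.1.2 (add ¬b):
            ¬(b ↔ c): β-rule — branch into b, ¬c  //  ¬b, c.
              branch 1.1.2.1 (add b, ¬c):
                × closes — contains both b and ¬b.
              branch 1.1.2.2 (add ¬b, c):
                ○ open, literals {a=T, b=F, c=T, d=T}.
      branch 1.2 (add ¬¬b, ¬(a ∧ c)):
        ((¬a ↔ b) ∨ ¬b): β-rule — branch into (¬a ↔ b)  //  ¬b.
          branch 1.2.1 (add (¬a ↔ b)):
            ¬(b ↔ c): β-rule — branch into b, ¬c  //  ¬b, c.
              branch 1.2.1.1 (add b, ¬c):
                ¬(a ∧ c): β-rule — branch into ¬a  //  ¬c.
                  branch 1.2.1.1.1 (add ¬a):
                    (¬a ↔ b): β-rule — branch into ¬a, b  //  ¬¬a, ¬b.
                      branch 1.2.1.1.1.1 (add ¬a, b):
                        ○ open, literals {a=F, b=T, c=F, d=T}.
                      branch 1.2.1.1.1.2 (add ¬¬a, ¬b):
                        × closes — contains both a and ¬a.
                  branch 1.2.1.1.2 (add ¬c):
                    (¬a ↔ b): β-rule — branch into ¬a, b  //  ¬¬a, ¬b.
                      branch 1.2.1.1.2.1 (add ¬a, b):
                        ○ open, literals {a=F, b=T, c=F, d=T}.
                      branch 1.2.1.1.2.2 (add ¬¬a, ¬b):
                        × closes — contains both b and ¬b.
              branch 1.2.1.2 (add ¬b, c):
                × closes — contains both b and ¬b.
          branch 1.2.2 (add ¬b):
            × closes — contains both b and ¬b.
  branch 2 (add b):
    (¬b ↔ (a ∧ c)): β-rule — branch into ¬b, (a ∧ c)  //  ¬¬b, ¬(a ∧ c).
      branch 2.1 (add ¬b, (a ∧ c)):
        × closes — contains both b and ¬b.
      branch 2.2 (add ¬¬b, ¬(a ∧ c)):
        ((¬a ↔ b) ∨ ¬b): β-rule — branch into (¬a ↔ b)  //  ¬b.
          branch 2.2.1 (add (¬a ↔ b)):
            ¬(b ↔ c): β-rule — branch into b, ¬c  //  ¬b, c.
              branch 2.2.1.1 (add b, ¬c):
                ¬(a ∧ c): β-rule — branch into ¬a  //  ¬c.
                  branch 2.2.1.1.1 (add ¬a):
                    (¬a ↔ b): β-rule — branch into ¬a, b  //  ¬¬a, ¬b.
                      branch 2.2.1.1.1.1 (add ¬a, b):
                        ○ open, literals {a=F, b=T, c=F}.
                      branch 2.2.1.1.1.2 (add ¬¬a, ¬b):
                        × closes — contains both a and ¬a.
                  branch 2.2.1.1.2 (add ¬c):
                    (¬a ↔ b): β-rule — branch into ¬a, b  //  ¬¬a, ¬b.
                      branch 2.2.1.1.2.1 (add ¬a, b):
                        ○ open, literals {a=F, b=T, c=F}.
                      branch 2.2.1.1.2.2 (add ¬¬a, ¬b):
                        × closes — contains both b and ¬b.
              branch 2.2.1.2 (add ¬b, c):
                × closes — contains both b and ¬b.
          branch 2.2.2 (add ¬b):
            × closes — contains both b and ¬b.
12 branches closed, 6 open.
An open branch gives a countermodel: a=T, b=F, c=T, d=T (unmentioned atoms arbitrary); the premises hold there but the conclusion fails.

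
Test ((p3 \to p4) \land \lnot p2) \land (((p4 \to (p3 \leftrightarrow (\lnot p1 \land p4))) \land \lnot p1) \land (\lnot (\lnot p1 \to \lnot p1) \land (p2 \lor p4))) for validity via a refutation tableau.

Not valid

Assume the negation and expand:
Initial set: {F (((p3 \to p4) \land \lnot p2) \land (((p4 \to (p3 \leftrightarrow (\lnot p1 \land p4))) \land \lnot p1) \land (\lnot (\lnot p1 \to \lnot p1) \land (p2 \lor p4))))}.
F (((p3 \to p4) \land \lnot p2) \land (((p4 \to (p3 \leftrightarrow (\lnot p1 \land p4))) \land \lnot p1) \land (\lnot (\lnot p1 \to \lnot p1) \land (p2 \lor p4)))): β-rule — branch into F ((p3 \to p4) \land \lnot p2)  //  F (((p4 \to (p3 \leftrightarrow (\lnot p1 \land p4))) \land \lnot p1) \land (\lnot (\lnot p1 \to \lnot p1) \land (p2 \lor p4))).
  branch 1 (add F ((p3 \to p4) \land \lnot p2)):
    F ((p3 \to p4) \land \lnot p2): β-rule — branch into F (p3 \to p4)  //  F \lnot p2.
      branch 1.1 (add F (p3 \to p4)):
        F (p3 \to p4): α-rule — add T p3, F p4.
        ○ open, literals {p3=1, p4=0}.
      branch 1.2 (add F \lnot p2):
        ○ open, literals {p2=1}.
  branch 2 (add F (((p4 \to (p3 \leftrightarrow (\lnot p1 \land p4))) \land \lnot p1) \land (\lnot (\lnot p1 \to \lnot p1) \land (p2 \lor p4)))):
    F (((p4 \to (p3 \leftrightarrow (\lnot p1 \land p4))) \land \lnot p1) \land (\lnot (\lnot p1 \to \lnot p1) \land (p2 \lor p4))): β-rule — branch into F ((p4 \to (p3 \leftrightarrow (\lnot p1 \land p4))) \land \lnot p1)  //  F (\lnot (\lnot p1 \to \lnot p1) \land (p2 \lor p4)).
      branch 2.1 (add F ((p4 \to (p3 \leftrightarrow (\lnot p1 \land p4))) \land \lnot p1)):
        F ((p4 \to (p3 \leftrightarrow (\lnot p1 \land p4))) \land \lnot p1): β-rule — branch into F (p4 \to (p3 \leftrightarrow (\lnot p1 \land p4)))  //  F \lnot p1.
          branch 2.1.1 (add F (p4 \to (p3 \leftrightarrow (\lnot p1 \land p4)))):
            F (p4 \to (p3 \leftrightarrow (\lnot p1 \land p4))): α-rule — add T p4, F (p3 \leftrightarrow (\lnot p1 \land p4)).
            F (p3 \leftrightarrow (\lnot p1 \land p4)): β-rule — branch into T p3, F (\lnot p1 \land p4)  //  F p3, T (\lnot p1 \land p4).
              branch 2.1.1.1 (add T p3, F (\lnot p1 \land p4)):
                F (\lnot p1 \land p4): β-rule — branch into F \lnot p1  //  F p4.
                  branch 2.1.1.1.1 (add F \lnot p1):
                    ○ open, literals {p1=1, p3=1, p4=1}.
                  branch 2.1.1.1.2 (add F p4):
                    × closes — contains both p4 and \lnot p4.
              branch 2.1.1.2 (add F p3, T (\lnot p1 \land p4)):
                T (\lnot p1 \land p4): α-rule — add T \lnot p1, T p4.
                ○ open, literals {p1=0, p3=0, p4=1}.
          branch 2.1.2 (add F \lnot p1):
            ○ open, literals {p1=1}.
      branch 2.2 (add F (\lnot (\lnot p1 \to \lnot p1) \land (p2 \lor p4))):
        F (\lnot (\lnot p1 \to \lnot p1) \land (p2 \lor p4)): β-rule — branch into F \lnot (\lnot p1 \to \lnot p1)  //  F (p2 \lor p4).
          branch 2.2.1 (add F \lnot (\lnot p1 \to \lnot p1)):
            F \lnot (\lnot p1 \to \lnot p1): β-rule — branch into F \lnot p1  //  T \lnot p1.
              branch 2.2.1.1 (add F \lnot p1):
                ○ open, literals {p1=1}.
              branch 2.2.1.2 (add T \lnot p1):
                ○ open, literals {p1=0}.
          branch 2.2.2 (add F (p2 \lor p4)):
            F (p2 \lor p4): α-rule — add F p2, F p4.
            ○ open, literals {p2=0, p4=0}.
1 branch closed, 8 open.
An open branch gives a countermodel: p3=1, p4=0 (unmentioned atoms arbitrary); under it the original formula is false.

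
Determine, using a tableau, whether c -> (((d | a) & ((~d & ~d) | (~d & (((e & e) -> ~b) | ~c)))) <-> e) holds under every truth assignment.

Not valid

Assume the negation and expand:
Initial set: {F (c -> (((d | a) & ((~d & ~d) | (~d & (((e & e) -> ~b) | ~c)))) <-> e))}.
F (c -> (((d | a) & ((~d & ~d) | (~d & (((e & e) -> ~b) | ~c)))) <-> e)): α-rule — add T c, F (((d | a) & ((~d & ~d) | (~d & (((e & e) -> ~b) | ~c)))) <-> e).
F (((d | a) & ((~d & ~d) | (~d & (((e & e) -> ~b) | ~c)))) <-> e): β-rule — branch into T ((d | a) & ((~d & ~d) | (~d & (((e & e) -> ~b) | ~c)))), F e  //  F ((d | a) & ((~d & ~d) | (~d & (((e & e) -> ~b) | ~c)))), T e.
  branch 1 (add T ((d | a) & ((~d & ~d) | (~d & (((e & e) -> ~b) | ~c)))), F e):
    T ((d | a) & ((~d & ~d) | (~d & (((e & e) -> ~b) | ~c)))): α-rule — add T (d | a), T ((~d & ~d) | (~d & (((e & e) -> ~b) | ~c))).
    T (d | a): β-rule — branch into T d  //  T a.
      branch 1.1 (add T d):
        T ((~d & ~d) | (~d & (((e & e) -> ~b) | ~c))): β-rule — branch into T (~d & ~d)  //  T (~d & (((e & e) -> ~b) | ~c)).
          branch 1.1.1 (add T (~d & ~d)):
            T (~d & ~d): α-rule — add T ~d, T ~d.
            × closes — contains both d and ~d.
          branch 1.1.2 (add T (~d & (((e & e) -> ~b) | ~c))):
            T (~d & (((e & e) -> ~b) | ~c)): α-rule — add T ~d, T (((e & e) -> ~b) | ~c).
            × closes — contains both d and ~d.
      branch 1.2 (add T a):
        T ((~d & ~d) | (~d & (((e & e) -> ~b) | ~c))): β-rule — branch into T (~d & ~d)  //  T (~d & (((e & e) -> ~b) | ~c)).
          branch 1.2.1 (add T (~d & ~d)):
            T (~d & ~d): α-rule — add T ~d, T ~d.
            ○ open, literals {a=true, c=true, d=false, e=false}.
          branch 1.2.2 (add T (~d & (((e & e) -> ~b) | ~c))):
            T (~d & (((e & e) -> ~b) | ~c)): α-rule — add T ~d, T (((e & e) -> ~b) | ~c).
            T (((e & e) -> ~b) | ~c): β-rule — branch into T ((e & e) -> ~b)  //  T ~c.
              branch 1.2.2.1 (add T ((e & e) -> ~b)):
                T ((e & e) -> ~b): β-rule — branch into F (e & e)  //  T ~b.
                  branch 1.2.2.1.1 (add F (e & e)):
                    F (e & e): β-rule — branch into F e  //  F e.
                      branch 1.2.2.1.1.1 (add F e):
                        ○ open, literals {a=true, c=true, d=false, e=false}.
                      branch 1.2.2.1.1.2 (add F e):
                        ○ open, literals {a=true, c=true, d=false, e=false}.
                  branch 1.2.2.1.2 (add T ~b):
                    ○ open, literals {a=true, b=false, c=true, d=false, e=false}.
              branch 1.2.2.2 (add T ~c):
                × closes — contains both c and ~c.
  branch 2 (add F ((d | a) & ((~d & ~d) | (~d & (((e & e) -> ~b) | ~c)))), T e):
    F ((d | a) & ((~d & ~d) | (~d & (((e & e) -> ~b) | ~c)))): β-rule — branch into F (d | a)  //  F ((~d & ~d) | (~d & (((e & e) -> ~b) | ~c))).
      branch 2.1 (add F (d | a)):
        F (d | a): α-rule — add F d, F a.
        ○ open, literals {a=false, c=true, d=false, e=true}.
      branch 2.2 (add F ((~d & ~d) | (~d & (((e & e) -> ~b) | ~c)))):
        F ((~d & ~d) | (~d & (((e & e) -> ~b) | ~c))): α-rule — add F (~d & ~d), F (~d & (((e & e) -> ~b) | ~c)).
        F (~d & ~d): β-rule — branch into F ~d  //  F ~d.
          branch 2.2.1 (add F ~d):
            F (~d & (((e & e) -> ~b) | ~c)): β-rule — branch into F ~d  //  F (((e & e) -> ~b) | ~c).
              branch 2.2.1.1 (add F ~d):
                ○ open, literals {c=true, d=true, e=true}.
              branch 2.2.1.2 (add F (((e & e) -> ~b) | ~c)):
                F (((e & e) -> ~b) | ~c): α-rule — add F ((e & e) -> ~b), F ~c.
                F ((e & e) -> ~b): α-rule — add T (e & e), F ~b.
                T (e & e): α-rule — add T e, T e.
                ○ open, literals {b=true, c=true, d=true, e=true}.
          branch 2.2.2 (add F ~d):
            F (~d & (((e & e) -> ~b) | ~c)): β-rule — branch into F ~d  //  F (((e & e) -> ~b) | ~c).
              branch 2.2.2.1 (add F ~d):
                ○ open, literals {c=true, d=true, e=true}.
              branch 2.2.2.2 (add F (((e & e) -> ~b) | ~c)):
                F (((e & e) -> ~b) | ~c): α-rule — add F ((e & e) -> ~b), F ~c.
                F ((e & e) -> ~b): α-rule — add T (e & e), F ~b.
                T (e & e): α-rule — add T e, T e.
                ○ open, literals {b=true, c=true, d=true, e=true}.
3 branches closed, 9 open.
An open branch gives a countermodel: a=true, c=true, d=false, e=false (unmentioned atoms arbitrary); under it the original formula is false.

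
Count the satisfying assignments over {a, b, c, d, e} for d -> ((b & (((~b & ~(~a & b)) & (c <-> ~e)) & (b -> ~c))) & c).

Initial set: {T (d -> ((b & (((~b & ~(~a & b)) & (c <-> ~e)) & (b -> ~c))) & c))}.
T (d -> ((b & (((~b & ~(~a & b)) & (c <-> ~e)) & (b -> ~c))) & c)): β-rule — branch into F d  //  T ((b & (((~b & ~(~a & b)) & (c <-> ~e)) & (b -> ~c))) & c).
  branch 1 (add F d):
    ○ open, literals {d=false}.
  branch 2 (add T ((b & (((~b & ~(~a & b)) & (c <-> ~e)) & (b -> ~c))) & c)):
    T ((b & (((~b & ~(~a & b)) & (c <-> ~e)) & (b -> ~c))) & c): α-rule — add T (b & (((~b & ~(~a & b)) & (c <-> ~e)) & (b -> ~c))), T c.
    T (b & (((~b & ~(~a & b)) & (c <-> ~e)) & (b -> ~c))): α-rule — add T b, T (((~b & ~(~a & b)) & (c <-> ~e)) & (b -> ~c)).
    T (((~b & ~(~a & b)) & (c <-> ~e)) & (b -> ~c)): α-rule — add T ((~b & ~(~a & b)) & (c <-> ~e)), T (b -> ~c).
    T ((~b & ~(~a & b)) & (c <-> ~e)): α-rule — add T (~b & ~(~a & b)), T (c <-> ~e).
    T (~b & ~(~a & b)): α-rule — add T ~b, T ~(~a & b).
    × closes — contains both b and ~b.
1 branch closed, 1 open.
Each open branch fixes some atoms; the unmentioned ones are free. Counting distinct full assignments: branch {d=false} (a, b, c, e) contributes 16 new. Total: 16.

16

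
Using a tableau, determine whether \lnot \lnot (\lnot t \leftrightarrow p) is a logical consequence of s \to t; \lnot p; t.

Initial set: {(s \to t); \lnot p; t; \lnot \lnot \lnot (\lnot t \leftrightarrow p)}.
\lnot \lnot \lnot (\lnot t \leftrightarrow p): drop double negation, giving \lnot (\lnot t \leftrightarrow p).
(s \to t): β-rule — branch into \lnot s  //  t.
  branch 1 (add \lnot s):
    \lnot (\lnot t \leftrightarrow p): β-rule — branch into \lnot t, \lnot p  //  \lnot \lnot t, p.
      branch 1.1 (add \lnot t, \lnot p):
        × closes — contains both t and \lnot t.
      branch 1.2 (add \lnot \lnot t, p):
        × closes — contains both p and \lnot p.
  branch 2 (add t):
    \lnot (\lnot t \leftrightarrow p): β-rule — branch into \lnot t, \lnot p  //  \lnot \lnot t, p.
      branch 2.1 (add \lnot t, \lnot p):
        × closes — contains both t and \lnot t.
      branch 2.2 (add \lnot \lnot t, p):
        × closes — contains both p and \lnot p.
All 4 branches close.
Every branch closed, so the premises entail the conclusion.

Yes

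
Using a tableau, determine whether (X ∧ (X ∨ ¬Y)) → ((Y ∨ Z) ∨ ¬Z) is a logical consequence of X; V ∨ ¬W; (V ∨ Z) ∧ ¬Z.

Yes

Initial set: {X; (V ∨ ¬W); ((V ∨ Z) ∧ ¬Z); ¬((X ∧ (X ∨ ¬Y)) → ((Y ∨ Z) ∨ ¬Z))}.
((V ∨ Z) ∧ ¬Z): α-rule — add (V ∨ Z), ¬Z.
¬((X ∧ (X ∨ ¬Y)) → ((Y ∨ Z) ∨ ¬Z)): α-rule — add (X ∧ (X ∨ ¬Y)), ¬((Y ∨ Z) ∨ ¬Z).
(X ∧ (X ∨ ¬Y)): α-rule — add X, (X ∨ ¬Y).
¬((Y ∨ Z) ∨ ¬Z): α-rule — add ¬(Y ∨ Z), ¬¬Z.
× closes — contains both Z and ¬Z.
All 1 branch closes.
Every branch closed, so the premises entail the conclusion.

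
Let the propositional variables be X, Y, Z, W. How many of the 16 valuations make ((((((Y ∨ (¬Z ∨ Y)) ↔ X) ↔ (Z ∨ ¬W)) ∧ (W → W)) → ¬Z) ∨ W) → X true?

9

Initial set: {(((((((Y ∨ (¬Z ∨ Y)) ↔ X) ↔ (Z ∨ ¬W)) ∧ (W → W)) → ¬Z) ∨ W) → X)}.
(((((((Y ∨ (¬Z ∨ Y)) ↔ X) ↔ (Z ∨ ¬W)) ∧ (W → W)) → ¬Z) ∨ W) → X): β-rule — branch into ¬((((((Y ∨ (¬Z ∨ Y)) ↔ X) ↔ (Z ∨ ¬W)) ∧ (W → W)) → ¬Z) ∨ W)  //  X.
  branch 1 (add ¬((((((Y ∨ (¬Z ∨ Y)) ↔ X) ↔ (Z ∨ ¬W)) ∧ (W → W)) → ¬Z) ∨ W)):
    ¬((((((Y ∨ (¬Z ∨ Y)) ↔ X) ↔ (Z ∨ ¬W)) ∧ (W → W)) → ¬Z) ∨ W): α-rule — add ¬(((((Y ∨ (¬Z ∨ Y)) ↔ X) ↔ (Z ∨ ¬W)) ∧ (W → W)) → ¬Z), ¬W.
    ¬(((((Y ∨ (¬Z ∨ Y)) ↔ X) ↔ (Z ∨ ¬W)) ∧ (W → W)) → ¬Z): α-rule — add ((((Y ∨ (¬Z ∨ Y)) ↔ X) ↔ (Z ∨ ¬W)) ∧ (W → W)), ¬¬Z.
    ((((Y ∨ (¬Z ∨ Y)) ↔ X) ↔ (Z ∨ ¬W)) ∧ (W → W)): α-rule — add (((Y ∨ (¬Z ∨ Y)) ↔ X) ↔ (Z ∨ ¬W)), (W → W).
    (((Y ∨ (¬Z ∨ Y)) ↔ X) ↔ (Z ∨ ¬W)): β-rule — branch into ((Y ∨ (¬Z ∨ Y)) ↔ X), (Z ∨ ¬W)  //  ¬((Y ∨ (¬Z ∨ Y)) ↔ X), ¬(Z ∨ ¬W).
      branch 1.1 (add ((Y ∨ (¬Z ∨ Y)) ↔ X), (Z ∨ ¬W)):
        (W → W): β-rule — branch into ¬W  //  W.
          branch 1.1.1 (add ¬W):
            ((Y ∨ (¬Z ∨ Y)) ↔ X): β-rule — branch into (Y ∨ (¬Z ∨ Y)), X  //  ¬(Y ∨ (¬Z ∨ Y)), ¬X.
              branch 1.1.1.1 (add (Y ∨ (¬Z ∨ Y)), X):
                (Z ∨ ¬W): β-rule — branch into Z  //  ¬W.
                  branch 1.1.1.1.1 (add Z):
                    (Y ∨ (¬Z ∨ Y)): β-rule — branch into Y  //  (¬Z ∨ Y).
                      branch 1.1.1.1.1.1 (add Y):
                        ○ open, literals {W=false, X=true, Y=true, Z=true}.
                      branch 1.1.1.1.1.2 (add (¬Z ∨ Y)):
                        (¬Z ∨ Y): β-rule — branch into ¬Z  //  Y.
                          branch 1.1.1.1.1.2.1 (add ¬Z):
                            × closes — contains both Z and ¬Z.
                          branch 1.1.1.1.1.2.2 (add Y):
                            ○ open, literals {W=false, X=true, Y=true, Z=true}.
                  branch 1.1.1.1.2 (add ¬W):
                    (Y ∨ (¬Z ∨ Y)): β-rule — branch into Y  //  (¬Z ∨ Y).
                      branch 1.1.1.1.2.1 (add Y):
                        ○ open, literals {W=false, X=true, Y=true, Z=true}.
                      branch 1.1.1.1.2.2 (add (¬Z ∨ Y)):
                        (¬Z ∨ Y): β-rule — branch into ¬Z  //  Y.
                          branch 1.1.1.1.2.2.1 (add ¬Z):
                            × closes — contains both Z and ¬Z.
                          branch 1.1.1.1.2.2.2 (add Y):
                            ○ open, literals {W=false, X=true, Y=true, Z=true}.
              branch 1.1.1.2 (add ¬(Y ∨ (¬Z ∨ Y)), ¬X):
                ¬(Y ∨ (¬Z ∨ Y)): α-rule — add ¬Y, ¬(¬Z ∨ Y).
                ¬(¬Z ∨ Y): α-rule — add ¬¬Z, ¬Y.
                (Z ∨ ¬W): β-rule — branch into Z  //  ¬W.
                  branch 1.1.1.2.1 (add Z):
                    ○ open, literals {W=false, X=false, Y=false, Z=true}.
                  branch 1.1.1.2.2 (add ¬W):
                    ○ open, literals {W=false, X=false, Y=false, Z=true}.
          branch 1.1.2 (add W):
            × closes — contains both W and ¬W.
      branch 1.2 (add ¬((Y ∨ (¬Z ∨ Y)) ↔ X), ¬(Z ∨ ¬W)):
        ¬(Z ∨ ¬W): α-rule — add ¬Z, ¬¬W.
        × closes — contains both Z and ¬Z.
  branch 2 (add X):
    ○ open, literals {X=true}.
4 branches closed, 7 open.
Each open branch fixes some atoms; the unmentioned ones are free. Counting distinct full assignments: branch {W=false, X=true, Y=true, Z=true} (none free) contributes 1 new; branch {W=false, X=true, Y=true, Z=true} (none free) contributes 0 new; branch {W=false, X=true, Y=true, Z=true} (none free) contributes 0 new; branch {W=false, X=true, Y=true, Z=true} (none free) contributes 0 new; branch {W=false, X=false, Y=false, Z=true} (none free) contributes 1 new; branch {W=false, X=false, Y=false, Z=true} (none free) contributes 0 new; branch {X=true} (Y, Z, W) contributes 7 new. Total: 9.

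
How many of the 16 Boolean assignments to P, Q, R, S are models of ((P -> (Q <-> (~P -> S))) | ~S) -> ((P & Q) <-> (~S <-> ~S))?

6

Initial set: {(((P -> (Q <-> (~P -> S))) | ~S) -> ((P & Q) <-> (~S <-> ~S)))}.
(((P -> (Q <-> (~P -> S))) | ~S) -> ((P & Q) <-> (~S <-> ~S))): β-rule — branch into ~((P -> (Q <-> (~P -> S))) | ~S)  //  ((P & Q) <-> (~S <-> ~S)).
  branch 1 (add ~((P -> (Q <-> (~P -> S))) | ~S)):
    ~((P -> (Q <-> (~P -> S))) | ~S): α-rule — add ~(P -> (Q <-> (~P -> S))), ~~S.
    ~(P -> (Q <-> (~P -> S))): α-rule — add P, ~(Q <-> (~P -> S)).
    ~(Q <-> (~P -> S)): β-rule — branch into Q, ~(~P -> S)  //  ~Q, (~P -> S).
      branch 1.1 (add Q, ~(~P -> S)):
        ~(~P -> S): α-rule — add ~P, ~S.
        × closes — contains both P and ~P.
      branch 1.2 (add ~Q, (~P -> S)):
        (~P -> S): β-rule — branch into ~~P  //  S.
          branch 1.2.1 (add ~~P):
            ○ open, literals {P=1, Q=0, S=1}.
          branch 1.2.2 (add S):
            ○ open, literals {P=1, Q=0, S=1}.
  branch 2 (add ((P & Q) <-> (~S <-> ~S))):
    ((P & Q) <-> (~S <-> ~S)): β-rule — branch into (P & Q), (~S <-> ~S)  //  ~(P & Q), ~(~S <-> ~S).
      branch 2.1 (add (P & Q), (~S <-> ~S)):
        (P & Q): α-rule — add P, Q.
        (~S <-> ~S): β-rule — branch into ~S, ~S  //  ~~S, ~~S.
          branch 2.1.1 (add ~S, ~S):
            ○ open, literals {P=1, Q=1, S=0}.
          branch 2.1.2 (add ~~S, ~~S):
            ○ open, literals {P=1, Q=1, S=1}.
      branch 2.2 (add ~(P & Q), ~(~S <-> ~S)):
        ~(P & Q): β-rule — branch into ~P  //  ~Q.
          branch 2.2.1 (add ~P):
            ~(~S <-> ~S): β-rule — branch into ~S, ~~S  //  ~~S, ~S.
              branch 2.2.1.1 (add ~S, ~~S):
                × closes — contains both S and ~S.
              branch 2.2.1.2 (add ~~S, ~S):
                × closes — contains both S and ~S.
          branch 2.2.2 (add ~Q):
            ~(~S <-> ~S): β-rule — branch into ~S, ~~S  //  ~~S, ~S.
              branch 2.2.2.1 (add ~S, ~~S):
                × closes — contains both S and ~S.
              branch 2.2.2.2 (add ~~S, ~S):
                × closes — contains both S and ~S.
5 branches closed, 4 open.
Each open branch fixes some atoms; the unmentioned ones are free. Counting distinct full assignments: branch {P=1, Q=0, S=1} (R) contributes 2 new; branch {P=1, Q=0, S=1} (R) contributes 0 new; branch {P=1, Q=1, S=0} (R) contributes 2 new; branch {P=1, Q=1, S=1} (R) contributes 2 new. Total: 6.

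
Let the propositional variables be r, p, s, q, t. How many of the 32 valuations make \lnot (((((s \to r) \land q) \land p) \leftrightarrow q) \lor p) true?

8

Initial set: {\lnot (((((s \to r) \land q) \land p) \leftrightarrow q) \lor p)}.
\lnot (((((s \to r) \land q) \land p) \leftrightarrow q) \lor p): α-rule — add \lnot ((((s \to r) \land q) \land p) \leftrightarrow q), \lnot p.
\lnot ((((s \to r) \land q) \land p) \leftrightarrow q): β-rule — branch into (((s \to r) \land q) \land p), \lnot q  //  \lnot (((s \to r) \land q) \land p), q.
  branch 1 (add (((s \to r) \land q) \land p), \lnot q):
    (((s \to r) \land q) \land p): α-rule — add ((s \to r) \land q), p.
    × closes — contains both p and \lnot p.
  branch 2 (add \lnot (((s \to r) \land q) \land p), q):
    \lnot (((s \to r) \land q) \land p): β-rule — branch into \lnot ((s \to r) \land q)  //  \lnot p.
      branch 2.1 (add \lnot ((s \to r) \land q)):
        \lnot ((s \to r) \land q): β-rule — branch into \lnot (s \to r)  //  \lnot q.
          branch 2.1.1 (add \lnot (s \to r)):
            \lnot (s \to r): α-rule — add s, \lnot r.
            ○ open, literals {p=0, q=1, r=0, s=1}.
          branch 2.1.2 (add \lnot q):
            × closes — contains both q and \lnot q.
      branch 2.2 (add \lnot p):
        ○ open, literals {p=0, q=1}.
2 branches closed, 2 open.
Each open branch fixes some atoms; the unmentioned ones are free. Counting distinct full assignments: branch {p=0, q=1, r=0, s=1} (t) contributes 2 new; branch {p=0, q=1} (r, s, t) contributes 6 new. Total: 8.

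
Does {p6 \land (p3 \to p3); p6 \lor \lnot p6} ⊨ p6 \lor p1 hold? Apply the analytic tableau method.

Yes

Initial set: {(p6 \land (p3 \to p3)); (p6 \lor \lnot p6); \lnot (p6 \lor p1)}.
(p6 \land (p3 \to p3)): α-rule — add p6, (p3 \to p3).
\lnot (p6 \lor p1): α-rule — add \lnot p6, \lnot p1.
× closes — contains both p6 and \lnot p6.
All 1 branch closes.
Every branch closed, so the premises entail the conclusion.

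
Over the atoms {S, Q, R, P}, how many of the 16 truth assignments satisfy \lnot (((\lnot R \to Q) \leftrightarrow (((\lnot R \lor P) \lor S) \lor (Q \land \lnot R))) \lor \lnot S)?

2

Initial set: {\lnot (((\lnot R \to Q) \leftrightarrow (((\lnot R \lor P) \lor S) \lor (Q \land \lnot R))) \lor \lnot S)}.
\lnot (((\lnot R \to Q) \leftrightarrow (((\lnot R \lor P) \lor S) \lor (Q \land \lnot R))) \lor \lnot S): α-rule — add \lnot ((\lnot R \to Q) \leftrightarrow (((\lnot R \lor P) \lor S) \lor (Q \land \lnot R))), \lnot \lnot S.
\lnot ((\lnot R \to Q) \leftrightarrow (((\lnot R \lor P) \lor S) \lor (Q \land \lnot R))): β-rule — branch into (\lnot R \to Q), \lnot (((\lnot R \lor P) \lor S) \lor (Q \land \lnot R))  //  \lnot (\lnot R \to Q), (((\lnot R \lor P) \lor S) \lor (Q \land \lnot R)).
  branch 1 (add (\lnot R \to Q), \lnot (((\lnot R \lor P) \lor S) \lor (Q \land \lnot R))):
    \lnot (((\lnot R \lor P) \lor S) \lor (Q \land \lnot R)): α-rule — add \lnot ((\lnot R \lor P) \lor S), \lnot (Q \land \lnot R).
    \lnot ((\lnot R \lor P) \lor S): α-rule — add \lnot (\lnot R \lor P), \lnot S.
    × closes — contains both S and \lnot S.
  branch 2 (add \lnot (\lnot R \to Q), (((\lnot R \lor P) \lor S) \lor (Q \land \lnot R))):
    \lnot (\lnot R \to Q): α-rule — add \lnot R, \lnot Q.
    (((\lnot R \lor P) \lor S) \lor (Q \land \lnot R)): β-rule — branch into ((\lnot R \lor P) \lor S)  //  (Q \land \lnot R).
      branch 2.1 (add ((\lnot R \lor P) \lor S)):
        ((\lnot R \lor P) \lor S): β-rule — branch into (\lnot R \lor P)  //  S.
          branch 2.1.1 (add (\lnot R \lor P)):
            (\lnot R \lor P): β-rule — branch into \lnot R  //  P.
              branch 2.1.1.1 (add \lnot R):
                ○ open, literals {Q=false, R=false, S=true}.
              branch 2.1.1.2 (add P):
                ○ open, literals {P=true, Q=false, R=false, S=true}.
          branch 2.1.2 (add S):
            ○ open, literals {Q=false, R=false, S=true}.
      branch 2.2 (add (Q \land \lnot R)):
        (Q \land \lnot R): α-rule — add Q, \lnot R.
        × closes — contains both Q and \lnot Q.
2 branches closed, 3 open.
Each open branch fixes some atoms; the unmentioned ones are free. Counting distinct full assignments: branch {Q=false, R=false, S=true} (P) contributes 2 new; branch {P=true, Q=false, R=false, S=true} (none free) contributes 0 new; branch {Q=false, R=false, S=true} (P) contributes 0 new. Total: 2.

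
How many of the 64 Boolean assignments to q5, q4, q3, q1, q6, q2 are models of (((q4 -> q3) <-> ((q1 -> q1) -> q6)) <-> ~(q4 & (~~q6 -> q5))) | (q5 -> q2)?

56

Initial set: {T ((((q4 -> q3) <-> ((q1 -> q1) -> q6)) <-> ~(q4 & (~~q6 -> q5))) | (q5 -> q2))}.
T ((((q4 -> q3) <-> ((q1 -> q1) -> q6)) <-> ~(q4 & (~~q6 -> q5))) | (q5 -> q2)): β-rule — branch into T (((q4 -> q3) <-> ((q1 -> q1) -> q6)) <-> ~(q4 & (~~q6 -> q5)))  //  T (q5 -> q2).
  branch 1 (add T (((q4 -> q3) <-> ((q1 -> q1) -> q6)) <-> ~(q4 & (~~q6 -> q5)))):
    T (((q4 -> q3) <-> ((q1 -> q1) -> q6)) <-> ~(q4 & (~~q6 -> q5))): β-rule — branch into T ((q4 -> q3) <-> ((q1 -> q1) -> q6)), T ~(q4 & (~~q6 -> q5))  //  F ((q4 -> q3) <-> ((q1 -> q1) -> q6)), F ~(q4 & (~~q6 -> q5)).
      branch 1.1 (add T ((q4 -> q3) <-> ((q1 -> q1) -> q6)), T ~(q4 & (~~q6 -> q5))):
        T ((q4 -> q3) <-> ((q1 -> q1) -> q6)): β-rule — branch into T (q4 -> q3), T ((q1 -> q1) -> q6)  //  F (q4 -> q3), F ((q1 -> q1) -> q6).
          branch 1.1.1 (add T (q4 -> q3), T ((q1 -> q1) -> q6)):
            T ~(q4 & (~~q6 -> q5)): β-rule — branch into F q4  //  F (~~q6 -> q5).
              branch 1.1.1.1 (add F q4):
                T (q4 -> q3): β-rule — branch into F q4  //  T q3.
                  branch 1.1.1.1.1 (add F q4):
                    T ((q1 -> q1) -> q6): β-rule — branch into F (q1 -> q1)  //  T q6.
                      branch 1.1.1.1.1.1 (add F (q1 -> q1)):
                        F (q1 -> q1): α-rule — add T q1, F q1.
                        × closes — contains both q1 and ~q1.
                      branch 1.1.1.1.1.2 (add T q6):
                        ○ open, literals {q4=0, q6=1}.
                  branch 1.1.1.1.2 (add T q3):
                    T ((q1 -> q1) -> q6): β-rule — branch into F (q1 -> q1)  //  T q6.
                      branch 1.1.1.1.2.1 (add F (q1 -> q1)):
                        F (q1 -> q1): α-rule — add T q1, F q1.
                        × closes — contains both q1 and ~q1.
                      branch 1.1.1.1.2.2 (add T q6):
                        ○ open, literals {q3=1, q4=0, q6=1}.
              branch 1.1.1.2 (add F (~~q6 -> q5)):
                F (~~q6 -> q5): α-rule — add T ~~q6, F q5.
                T ~~q6: drop double negation, giving T q6.
                T (q4 -> q3): β-rule — branch into F q4  //  T q3.
                  branch 1.1.1.2.1 (add F q4):
                    T ((q1 -> q1) -> q6): β-rule — branch into F (q1 -> q1)  //  T q6.
                      branch 1.1.1.2.1.1 (add F (q1 -> q1)):
                        F (q1 -> q1): α-rule — add T q1, F q1.
                        × closes — contains both q1 and ~q1.
                      branch 1.1.1.2.1.2 (add T q6):
                        ○ open, literals {q4=0, q5=0, q6=1}.
                  branch 1.1.1.2.2 (add T q3):
                    T ((q1 -> q1) -> q6): β-rule — branch into F (q1 -> q1)  //  T q6.
                      branch 1.1.1.2.2.1 (add F (q1 -> q1)):
                        F (q1 -> q1): α-rule — add T q1, F q1.
                        × closes — contains both q1 and ~q1.
                      branch 1.1.1.2.2.2 (add T q6):
                        ○ open, literals {q3=1, q5=0, q6=1}.
          branch 1.1.2 (add F (q4 -> q3), F ((q1 -> q1) -> q6)):
            F (q4 -> q3): α-rule — add T q4, F q3.
            F ((q1 -> q1) -> q6): α-rule — add T (q1 -> q1), F q6.
            T ~(q4 & (~~q6 -> q5)): β-rule — branch into F q4  //  F (~~q6 -> q5).
              branch 1.1.2.1 (add F q4):
                × closes — contains both q4 and ~q4.
              branch 1.1.2.2 (add F (~~q6 -> q5)):
                F (~~q6 -> q5): α-rule — add T ~~q6, F q5.
                T ~~q6: drop double negation, giving T q6.
                × closes — contains both q6 and ~q6.
      branch 1.2 (add F ((q4 -> q3) <-> ((q1 -> q1) -> q6)), F ~(q4 & (~~q6 -> q5))):
        F ~(q4 & (~~q6 -> q5)): α-rule — add T q4, T (~~q6 -> q5).
        F ((q4 -> q3) <-> ((q1 -> q1) -> q6)): β-rule — branch into T (q4 -> q3), F ((q1 -> q1) -> q6)  //  F (q4 -> q3), T ((q1 -> q1) -> q6).
          branch 1.2.1 (add T (q4 -> q3), F ((q1 -> q1) -> q6)):
            F ((q1 -> q1) -> q6): α-rule — add T (q1 -> q1), F q6.
            T (~~q6 -> q5): β-rule — branch into F ~~q6  //  T q5.
              branch 1.2.1.1 (add F ~~q6):
                F ~~q6: drop double negation, giving F q6.
                T (q4 -> q3): β-rule — branch into F q4  //  T q3.
                  branch 1.2.1.1.1 (add F q4):
                    × closes — contains both q4 and ~q4.
                  branch 1.2.1.1.2 (add T q3):
                    T (q1 -> q1): β-rule — branch into F q1  //  T q1.
                      branch 1.2.1.1.2.1 (add F q1):
                        ○ open, literals {q1=0, q3=1, q4=1, q6=0}.
                      branch 1.2.1.1.2.2 (add T q1):
                        ○ open, literals {q1=1, q3=1, q4=1, q6=0}.
              branch 1.2.1.2 (add T q5):
                T (q4 -> q3): β-rule — branch into F q4  //  T q3.
                  branch 1.2.1.2.1 (add F q4):
                    × closes — contains both q4 and ~q4.
                  branch 1.2.1.2.2 (add T q3):
                    T (q1 -> q1): β-rule — branch into F q1  //  T q1.
                      branch 1.2.1.2.2.1 (add F q1):
                        ○ open, literals {q1=0, q3=1, q4=1, q5=1, q6=0}.
                      branch 1.2.1.2.2.2 (add T q1):
                        ○ open, literals {q1=1, q3=1, q4=1, q5=1, q6=0}.
          branch 1.2.2 (add F (q4 -> q3), T ((q1 -> q1) -> q6)):
            F (q4 -> q3): α-rule — add T q4, F q3.
            T (~~q6 -> q5): β-rule — branch into F ~~q6  //  T q5.
              branch 1.2.2.1 (add F ~~q6):
                F ~~q6: drop double negation, giving F q6.
                T ((q1 -> q1) -> q6): β-rule — branch into F (q1 -> q1)  //  T q6.
                  branch 1.2.2.1.1 (add F (q1 -> q1)):
                    F (q1 -> q1): α-rule — add T q1, F q1.
                    × closes — contains both q1 and ~q1.
                  branch 1.2.2.1.2 (add T q6):
                    × closes — contains both q6 and ~q6.
              branch 1.2.2.2 (add T q5):
                T ((q1 -> q1) -> q6): β-rule — branch into F (q1 -> q1)  //  T q6.
                  branch 1.2.2.2.1 (add F (q1 -> q1)):
                    F (q1 -> q1): α-rule — add T q1, F q1.
                    × closes — contains both q1 and ~q1.
                  branch 1.2.2.2.2 (add T q6):
                    ○ open, literals {q3=0, q4=1, q5=1, q6=1}.
  branch 2 (add T (q5 -> q2)):
    T (q5 -> q2): β-rule — branch into F q5  //  T q2.
      branch 2.1 (add F q5):
        ○ open, literals {q5=0}.
      branch 2.2 (add T q2):
        ○ open, literals {q2=1}.
11 branches closed, 11 open.
Each open branch fixes some atoms; the unmentioned ones are free. Counting distinct full assignments: branch {q4=0, q6=1} (q5, q3, q1, q2) contributes 16 new; branch {q3=1, q4=0, q6=1} (q5, q1, q2) contributes 0 new; branch {q4=0, q5=0, q6=1} (q3, q1, q2) contributes 0 new; branch {q3=1, q5=0, q6=1} (q4, q1, q2) contributes 4 new; branch {q1=0, q3=1, q4=1, q6=0} (q5, q2) contributes 4 new; branch {q1=1, q3=1, q4=1, q6=0} (q5, q2) contributes 4 new; branch {q1=0, q3=1, q4=1, q5=1, q6=0} (q2) contributes 0 new; branch {q1=1, q3=1, q4=1, q5=1, q6=0} (q2) contributes 0 new; branch {q3=0, q4=1, q5=1, q6=1} (q1, q2) contributes 4 new; branch {q5=0} (q4, q3, q1, q6, q2) contributes 16 new; branch {q2=1} (q5, q4, q3, q1, q6) contributes 8 new. Total: 56.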